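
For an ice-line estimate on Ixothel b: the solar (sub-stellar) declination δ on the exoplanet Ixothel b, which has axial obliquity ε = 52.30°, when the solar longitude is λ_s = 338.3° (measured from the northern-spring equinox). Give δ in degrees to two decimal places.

δ = -17.01°

sin δ = sin ε · sin λ_s = sin 52.30° × sin 338.3° = -0.292552.
δ = arcsin(-0.292552) = -17.01°.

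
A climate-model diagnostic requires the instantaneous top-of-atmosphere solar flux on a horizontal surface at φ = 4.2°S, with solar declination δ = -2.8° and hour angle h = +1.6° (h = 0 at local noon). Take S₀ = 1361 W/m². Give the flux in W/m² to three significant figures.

1.36e+03 W/m²

cos θ_z = sin φ sin δ + cos φ cos δ cos h = 0.003578 + 0.995735 = 0.999313.
Flux = S₀ · cos θ_z = 1361 × 0.999313 = 1360 W/m².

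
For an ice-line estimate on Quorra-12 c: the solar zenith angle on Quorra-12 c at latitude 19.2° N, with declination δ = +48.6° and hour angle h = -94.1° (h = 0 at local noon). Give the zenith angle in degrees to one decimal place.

cos θ_z = sin φ sin δ + cos φ cos δ cos h = 0.246687 + -0.044652 = 0.202035.
θ_z = arccos(0.202035) = 78.3°.

θ_z = 78.3°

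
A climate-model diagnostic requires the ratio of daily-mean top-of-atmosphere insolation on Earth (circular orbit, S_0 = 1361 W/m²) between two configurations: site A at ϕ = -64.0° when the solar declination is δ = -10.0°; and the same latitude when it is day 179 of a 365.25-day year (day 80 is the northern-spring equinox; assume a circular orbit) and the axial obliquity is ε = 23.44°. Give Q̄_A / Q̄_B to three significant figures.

— Configuration A (ϕ=-64.0°):
cos h₀ = −tan(-64.0°) tan(-10.000°) = -0.3615, h₀ = 1.9407 rad.
Bracket: h₀ sin ϕ sin δ + cos ϕ cos δ sin h₀ = 1.9407×-0.89879×-0.17365 + 0.43837×0.98481×0.93236 = 0.302895 + 0.402510 = 0.705405.
Q̄ = (S_0/π) × [bracket] = (1361/π) × 0.705405 = 305.60 W/m².
— Configuration B (ϕ=-64.0°):
Solar longitude: L_s = 360° × (179 − 80)/365.25 = 97.577°.
sin δ = sin 23.44° × sin 97.577° = 0.39432, so δ = +23.223°.
cos h₀ = −tan(-64.0°) tan(+23.223°) = 0.8797, h₀ = 0.4955 rad.
Bracket: h₀ sin ϕ sin δ + cos ϕ cos δ sin h₀ = 0.4955×-0.89879×0.39432 + 0.43837×0.91898×0.47544 = -0.175611 + 0.191533 = 0.015922.
Q̄ = (S_0/π) × [bracket] = (1361/π) × 0.015922 = 6.8977 W/m².
Ratio Q̄_A / Q̄_B = 305.60 / 6.8977 = 44.30.

Q̄_A / Q̄_B ≈ 44.3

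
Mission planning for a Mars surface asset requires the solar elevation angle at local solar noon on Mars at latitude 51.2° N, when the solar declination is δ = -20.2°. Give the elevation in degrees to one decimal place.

At local noon the hour angle is zero, so the zenith angle equals |ϕ − δ| = |+51.2° − (-20.200°)| = 71.400°.
Elevation = 90° − 71.400° = 18.6°.

18.6°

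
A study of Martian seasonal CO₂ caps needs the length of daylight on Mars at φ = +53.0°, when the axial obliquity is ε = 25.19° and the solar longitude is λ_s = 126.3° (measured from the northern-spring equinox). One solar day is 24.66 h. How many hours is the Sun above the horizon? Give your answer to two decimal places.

Solar declination: sin δ = sin ε · sin λ_s = sin 25.19° × sin 126.3° = 0.34302, so δ = +20.061°.
cos H₀ = −tan φ · tan δ = −tan(+53.0°) × tan(+20.061°) = -0.4846, so H₀ = 2.0767 rad = 118.99°.
Daylight = 2H₀/(2π) × 24.66 h = (2.0767/π) × 24.66 = 16.30 h.

16.30 h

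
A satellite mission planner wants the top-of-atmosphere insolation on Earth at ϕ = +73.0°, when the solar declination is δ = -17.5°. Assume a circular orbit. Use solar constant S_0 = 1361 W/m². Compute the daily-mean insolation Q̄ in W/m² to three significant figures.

cos h₀ = −tan(+73.0°) tan(-17.500°) = 1.0313 ≥ 1 ⇒ polar night, h₀ = 0 and Q̄ = 0.

Q̄ ≈ 0.00 W/m²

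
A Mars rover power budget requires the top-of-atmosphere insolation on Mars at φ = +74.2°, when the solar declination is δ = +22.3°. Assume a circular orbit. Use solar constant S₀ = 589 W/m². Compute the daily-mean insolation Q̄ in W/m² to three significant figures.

cos H₀ = −tan(+74.2°) tan(+22.300°) = -1.4494 ≤ −1 ⇒ polar day, H₀ = π.
Bracket: H₀ sin φ sin δ + cos φ cos δ sin H₀ = 3.1416×0.96222×0.37946 + 0.27228×0.92521×0.00000 = 1.147074 + 0.000000 = 1.147074.
Q̄ = (S₀/π) × [bracket] = (589/π) × 1.147074 = 215.1 W/m².

Q̄ ≈ 215 W/m²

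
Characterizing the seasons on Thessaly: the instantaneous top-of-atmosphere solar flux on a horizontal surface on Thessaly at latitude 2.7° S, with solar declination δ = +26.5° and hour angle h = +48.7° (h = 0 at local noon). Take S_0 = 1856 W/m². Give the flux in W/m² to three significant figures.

1.06e+03 W/m²

cos θ_z = sin ϕ sin δ + cos ϕ cos δ cos h = -0.021019 + 0.590002 = 0.568983.
Flux = S_0 · cos θ_z = 1856 × 0.568983 = 1056 W/m².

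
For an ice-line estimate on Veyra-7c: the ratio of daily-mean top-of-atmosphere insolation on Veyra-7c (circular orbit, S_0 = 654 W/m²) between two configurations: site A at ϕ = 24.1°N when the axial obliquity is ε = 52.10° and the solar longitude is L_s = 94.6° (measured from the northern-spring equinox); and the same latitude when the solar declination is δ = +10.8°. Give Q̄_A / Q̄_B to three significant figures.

Q̄_A / Q̄_B ≈ 1.14

— Configuration A (ϕ=+24.1°):
Solar declination: sin δ = sin ε · sin L_s = sin 52.10° × sin 94.6° = 0.78654, so δ = +51.864°.
cos h₀ = −tan(+24.1°) tan(+51.864°) = -0.5697, h₀ = 2.1770 rad.
Bracket: h₀ sin ϕ sin δ + cos ϕ cos δ sin h₀ = 2.1770×0.40833×0.78654 + 0.91283×0.61754×0.82182 = 0.699182 + 0.463267 = 1.162449.
Q̄ = (S_0/π) × [bracket] = (654/π) × 1.162449 = 241.99 W/m².
— Configuration B (ϕ=+24.1°):
cos h₀ = −tan(+24.1°) tan(+10.800°) = -0.0853, h₀ = 1.6562 rad.
Bracket: h₀ sin ϕ sin δ + cos ϕ cos δ sin h₀ = 1.6562×0.40833×0.18738 + 0.91283×0.98229×0.99635 = 0.126721 + 0.893391 = 1.020112.
Q̄ = (S_0/π) × [bracket] = (654/π) × 1.020112 = 212.36 W/m².
Ratio Q̄_A / Q̄_B = 241.99 / 212.36 = 1.140.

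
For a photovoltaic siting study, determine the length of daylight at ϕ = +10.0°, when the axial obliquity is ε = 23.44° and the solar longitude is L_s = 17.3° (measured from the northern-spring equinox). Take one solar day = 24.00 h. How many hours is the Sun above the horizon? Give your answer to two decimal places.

Solar declination: sin δ = sin ε · sin L_s = sin 23.44° × sin 17.3° = 0.11829, so δ = +6.794°.
cos h₀ = −tan ϕ · tan δ = −tan(+10.0°) × tan(+6.794°) = -0.0210, so h₀ = 1.5918 rad = 91.20°.
Daylight = 2h₀/(2π) × 24.00 h = (1.5918/π) × 24.00 = 12.16 h.

12.16 h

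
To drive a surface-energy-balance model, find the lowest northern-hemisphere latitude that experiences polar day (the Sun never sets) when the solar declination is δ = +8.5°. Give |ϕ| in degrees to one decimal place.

Polar day requires cos h₀ = −tan ϕ tan δ ≤ −1, i.e. tan ϕ tan δ ≥ 1.
The boundary is |tan ϕ| · |tan δ| = 1, so |ϕ| = 90° − |δ| = 90° − 8.5° = 81.5° in the northern hemisphere.

|ϕ| = 81.5°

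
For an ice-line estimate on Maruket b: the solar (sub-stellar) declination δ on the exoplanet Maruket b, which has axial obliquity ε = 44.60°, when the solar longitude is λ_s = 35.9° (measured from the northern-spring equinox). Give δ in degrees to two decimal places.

δ = +24.31°

sin δ = sin ε · sin λ_s = sin 44.60° × sin 35.9° = 0.411723.
δ = arcsin(0.411723) = +24.31°.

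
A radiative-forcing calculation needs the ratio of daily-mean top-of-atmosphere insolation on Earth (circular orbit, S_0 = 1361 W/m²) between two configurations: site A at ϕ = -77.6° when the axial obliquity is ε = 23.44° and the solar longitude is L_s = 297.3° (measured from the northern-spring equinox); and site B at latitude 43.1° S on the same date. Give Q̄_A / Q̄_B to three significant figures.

Q̄_A / Q̄_B ≈ 0.981

— Configuration A (ϕ=-77.6°):
Solar declination: sin δ = sin ε · sin L_s = sin 23.44° × sin 297.3° = -0.35348, so δ = -20.700°.
cos h₀ = −tan(-77.6°) tan(-20.700°) = -1.7187 ≤ −1 ⇒ polar day, h₀ = π.
Bracket: h₀ sin ϕ sin δ + cos ϕ cos δ sin h₀ = 3.1416×-0.97667×-0.35348 + 0.21474×0.93544×0.00000 = 1.084585 + 0.000000 = 1.084585.
Q̄ = (S_0/π) × [bracket] = (1361/π) × 1.084585 = 469.86 W/m².
— Configuration B (ϕ=-43.1°):
cos h₀ = −tan(-43.1°) tan(-20.700°) = -0.3536, h₀ = 1.9322 rad.
Bracket: h₀ sin ϕ sin δ + cos ϕ cos δ sin h₀ = 1.9322×-0.68327×-0.35348 + 0.73016×0.93544×0.93539 = 0.466669 + 0.638891 = 1.105560.
Q̄ = (S_0/π) × [bracket] = (1361/π) × 1.105560 = 478.95 W/m².
Ratio Q̄_A / Q̄_B = 469.86 / 478.95 = 0.9810.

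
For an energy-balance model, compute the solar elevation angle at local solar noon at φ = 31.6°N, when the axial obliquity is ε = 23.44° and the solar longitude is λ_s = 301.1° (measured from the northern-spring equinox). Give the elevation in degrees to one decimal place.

38.5°

Solar declination: sin δ = sin ε · sin λ_s = sin 23.44° × sin 301.1° = -0.34061, so δ = -19.914°.
At local noon the hour angle is zero, so the zenith angle equals |φ − δ| = |+31.6° − (-19.914°)| = 51.514°.
Elevation = 90° − 51.514° = 38.5°.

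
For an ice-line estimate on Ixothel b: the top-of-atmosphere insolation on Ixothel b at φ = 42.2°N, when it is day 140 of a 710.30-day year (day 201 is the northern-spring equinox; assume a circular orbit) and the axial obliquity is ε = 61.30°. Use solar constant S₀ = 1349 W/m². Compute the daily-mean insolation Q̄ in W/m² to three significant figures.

Q̄ ≈ 110 W/m²

Solar longitude: λ_s = 360° × (140 − 201)/710.30 = -30.917°, i.e. -30.917° + 360° = 329.083°.
sin δ = sin 61.30° × sin 329.083° = -0.45067, so δ = -26.787°.
cos H₀ = −tan(+42.2°) tan(-26.787°) = 0.4578, H₀ = 1.0953 rad.
Bracket: H₀ sin φ sin δ + cos φ cos δ sin H₀ = 1.0953×0.67172×-0.45067 + 0.74080×0.89269×0.88907 = -0.331574 + 0.587946 = 0.256372.
Q̄ = (S₀/π) × [bracket] = (1349/π) × 0.256372 = 110.1 W/m².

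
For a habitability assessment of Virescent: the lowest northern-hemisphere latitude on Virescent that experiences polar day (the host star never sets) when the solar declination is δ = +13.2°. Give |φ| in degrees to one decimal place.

Polar day requires cos H₀ = −tan φ tan δ ≤ −1, i.e. tan φ tan δ ≥ 1.
The boundary is |tan φ| · |tan δ| = 1, so |φ| = 90° − |δ| = 90° − 13.2° = 76.8° in the northern hemisphere.

|φ| = 76.8°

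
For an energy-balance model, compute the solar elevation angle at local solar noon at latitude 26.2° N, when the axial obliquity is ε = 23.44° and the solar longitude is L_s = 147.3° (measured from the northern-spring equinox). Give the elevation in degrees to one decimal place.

Solar declination: sin δ = sin ε · sin L_s = sin 23.44° × sin 147.3° = 0.21490, so δ = +12.410°.
At local noon the hour angle is zero, so the zenith angle equals |ϕ − δ| = |+26.2° − (+12.410°)| = 13.790°.
Elevation = 90° − 13.790° = 76.2°.

76.2°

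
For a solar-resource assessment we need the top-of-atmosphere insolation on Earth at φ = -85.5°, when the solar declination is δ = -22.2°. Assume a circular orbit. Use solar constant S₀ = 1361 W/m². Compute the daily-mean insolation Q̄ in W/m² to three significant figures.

Q̄ ≈ 513 W/m²

cos H₀ = −tan(-85.5°) tan(-22.200°) = -5.1853 ≤ −1 ⇒ polar day, H₀ = π.
Bracket: H₀ sin φ sin δ + cos φ cos δ sin H₀ = 3.1416×-0.99692×-0.37784 + 0.07846×0.92587×0.00000 = 1.183366 + 0.000000 = 1.183366.
Q̄ = (S₀/π) × [bracket] = (1361/π) × 1.183366 = 512.7 W/m².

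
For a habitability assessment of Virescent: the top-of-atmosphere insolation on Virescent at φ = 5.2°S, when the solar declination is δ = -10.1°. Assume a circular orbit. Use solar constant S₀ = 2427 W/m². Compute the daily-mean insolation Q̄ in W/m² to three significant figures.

Q̄ ≈ 777 W/m²

cos H₀ = −tan(-5.2°) tan(-10.100°) = -0.0162, H₀ = 1.5870 rad.
Bracket: H₀ sin φ sin δ + cos φ cos δ sin H₀ = 1.5870×-0.09063×-0.17537 + 0.99588×0.98450×0.99987 = 0.025223 + 0.980316 = 1.005539.
Q̄ = (S₀/π) × [bracket] = (2427/π) × 1.005539 = 776.8 W/m².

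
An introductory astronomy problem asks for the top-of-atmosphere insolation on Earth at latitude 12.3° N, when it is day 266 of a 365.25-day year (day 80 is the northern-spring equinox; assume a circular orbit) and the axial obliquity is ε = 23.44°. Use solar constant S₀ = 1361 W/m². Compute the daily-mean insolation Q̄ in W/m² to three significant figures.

Solar longitude: λ_s = 360° × (266 − 80)/365.25 = 183.326°.
sin δ = sin 23.44° × sin 183.326° = -0.02308, so δ = -1.323°.
cos H₀ = −tan(+12.3°) tan(-1.323°) = 0.0050, H₀ = 1.5658 rad.
Bracket: H₀ sin φ sin δ + cos φ cos δ sin H₀ = 1.5658×0.21303×-0.02308 + 0.97705×0.99973×0.99999 = -0.007699 + 0.976776 = 0.969077.
Q̄ = (S₀/π) × [bracket] = (1361/π) × 0.969077 = 419.8 W/m².

Q̄ ≈ 420 W/m²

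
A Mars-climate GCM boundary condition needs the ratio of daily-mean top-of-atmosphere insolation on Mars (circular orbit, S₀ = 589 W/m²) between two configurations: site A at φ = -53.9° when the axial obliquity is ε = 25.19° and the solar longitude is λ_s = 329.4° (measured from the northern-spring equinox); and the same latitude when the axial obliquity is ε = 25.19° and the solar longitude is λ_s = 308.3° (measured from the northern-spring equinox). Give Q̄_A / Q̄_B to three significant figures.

— Configuration A (φ=-53.9°):
Solar declination: sin δ = sin ε · sin λ_s = sin 25.19° × sin 329.4° = -0.21666, so δ = -12.513°.
cos H₀ = −tan(-53.9°) tan(-12.513°) = -0.3043, H₀ = 1.8800 rad.
Bracket: H₀ sin φ sin δ + cos φ cos δ sin H₀ = 1.8800×-0.80799×-0.21666 + 0.58920×0.97625×0.95256 = 0.329111 + 0.547919 = 0.877030.
Q̄ = (S₀/π) × [bracket] = (589/π) × 0.877030 = 164.43 W/m².
— Configuration B (φ=-53.9°):
Solar declination: sin δ = sin ε · sin λ_s = sin 25.19° × sin 308.3° = -0.33402, so δ = -19.513°.
cos H₀ = −tan(-53.9°) tan(-19.513°) = -0.4860, H₀ = 2.0783 rad.
Bracket: H₀ sin φ sin δ + cos φ cos δ sin H₀ = 2.0783×-0.80799×-0.33402 + 0.58920×0.94257×0.87398 = 0.560902 + 0.485375 = 1.046277.
Q̄ = (S₀/π) × [bracket] = (589/π) × 1.046277 = 196.16 W/m².
Ratio Q̄_A / Q̄_B = 164.43 / 196.16 = 0.8382.

Q̄_A / Q̄_B ≈ 0.838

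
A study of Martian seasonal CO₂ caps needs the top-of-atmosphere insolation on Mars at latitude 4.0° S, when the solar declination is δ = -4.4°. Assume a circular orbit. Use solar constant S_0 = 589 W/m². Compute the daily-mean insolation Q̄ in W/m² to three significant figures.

Q̄ ≈ 188 W/m²

cos h₀ = −tan(-4.0°) tan(-4.400°) = -0.0054, h₀ = 1.5762 rad.
Bracket: h₀ sin ϕ sin δ + cos ϕ cos δ sin h₀ = 1.5762×-0.06976×-0.07672 + 0.99756×0.99705×0.99999 = 0.008436 + 0.994607 = 1.003043.
Q̄ = (S_0/π) × [bracket] = (589/π) × 1.003043 = 188.1 W/m².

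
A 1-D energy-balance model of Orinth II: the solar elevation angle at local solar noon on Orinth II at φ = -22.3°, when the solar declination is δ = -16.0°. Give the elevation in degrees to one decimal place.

At local noon the hour angle is zero, so the zenith angle equals |φ − δ| = |-22.3° − (-16.000°)| = 6.300°.
Elevation = 90° − 6.300° = 83.7°.

83.7°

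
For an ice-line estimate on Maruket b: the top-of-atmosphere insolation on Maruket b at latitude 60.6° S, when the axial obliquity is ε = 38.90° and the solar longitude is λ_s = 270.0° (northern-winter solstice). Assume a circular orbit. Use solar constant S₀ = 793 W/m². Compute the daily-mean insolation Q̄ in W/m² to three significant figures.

Solar declination: sin δ = sin ε · sin λ_s = sin 38.90° × sin 270.0° = -0.62796, so δ = -38.900°.
cos H₀ = −tan(-60.6°) tan(-38.900°) = -1.4320 ≤ −1 ⇒ polar day, H₀ = π.
Bracket: H₀ sin φ sin δ + cos φ cos δ sin H₀ = 3.1416×-0.87121×-0.62796 + 0.49090×0.77824×0.00000 = 1.718722 + 0.000000 = 1.718722.
Q̄ = (S₀/π) × [bracket] = (793/π) × 1.718722 = 433.8 W/m².

Q̄ ≈ 434 W/m²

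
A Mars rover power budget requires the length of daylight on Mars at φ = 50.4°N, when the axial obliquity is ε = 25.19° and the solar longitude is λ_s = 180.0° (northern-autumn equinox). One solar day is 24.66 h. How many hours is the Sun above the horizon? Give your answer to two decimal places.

12.33 h

Solar declination: sin δ = sin ε · sin λ_s = sin 25.19° × sin 180.0° = 0.00000, so δ = +0.000°.
cos H₀ = −tan φ · tan δ = −tan(+50.4°) × tan(+0.000°) = -0.0000, so H₀ = 1.5708 rad = 90.00°.
Daylight = 2H₀/(2π) × 24.66 h = (1.5708/π) × 24.66 = 12.33 h.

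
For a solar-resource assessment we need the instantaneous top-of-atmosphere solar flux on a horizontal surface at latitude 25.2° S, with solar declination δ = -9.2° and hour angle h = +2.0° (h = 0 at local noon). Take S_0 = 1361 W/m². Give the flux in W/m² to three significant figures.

1.31e+03 W/m²

cos θ_z = sin ϕ sin δ + cos ϕ cos δ cos h = 0.068074 + 0.892643 = 0.960717.
Flux = S_0 · cos θ_z = 1361 × 0.960717 = 1308 W/m².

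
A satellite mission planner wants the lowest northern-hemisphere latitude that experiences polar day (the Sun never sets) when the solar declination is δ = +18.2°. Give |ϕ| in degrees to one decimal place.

Polar day requires cos h₀ = −tan ϕ tan δ ≤ −1, i.e. tan ϕ tan δ ≥ 1.
The boundary is |tan ϕ| · |tan δ| = 1, so |ϕ| = 90° − |δ| = 90° − 18.2° = 71.8° in the northern hemisphere.

|ϕ| = 71.8°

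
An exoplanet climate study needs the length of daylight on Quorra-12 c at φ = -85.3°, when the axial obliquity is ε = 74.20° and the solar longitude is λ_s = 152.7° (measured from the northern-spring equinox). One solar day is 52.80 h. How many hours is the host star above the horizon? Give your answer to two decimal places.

0.00 h

Solar declination: sin δ = sin ε · sin λ_s = sin 74.20° × sin 152.7° = 0.44132, so δ = +26.188°.
cos H₀ = −tan φ · tan δ = 5.9819 ≥ 1, so the host star never rises (polar night) and H₀ = 0.
Daylight = 2H₀/(2π) × 52.80 h = (0.0000/π) × 52.80 = 0.00 h.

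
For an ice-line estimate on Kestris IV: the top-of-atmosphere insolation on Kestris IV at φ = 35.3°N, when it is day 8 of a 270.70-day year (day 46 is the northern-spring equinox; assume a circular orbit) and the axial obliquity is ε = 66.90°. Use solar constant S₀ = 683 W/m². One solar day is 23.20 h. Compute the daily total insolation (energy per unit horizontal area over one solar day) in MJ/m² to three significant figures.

Solar longitude: λ_s = 360° × (8 − 46)/270.70 = -50.536°, i.e. -50.536° + 360° = 309.464°.
sin δ = sin 66.90° × sin 309.464° = -0.71012, so δ = -45.245°.
cos H₀ = −tan(+35.3°) tan(-45.245°) = 0.7141, H₀ = 0.7754 rad.
Bracket: H₀ sin φ sin δ + cos φ cos δ sin H₀ = 0.7754×0.57786×-0.71012 + 0.81614×0.70408×0.70003 = -0.318185 + 0.402257 = 0.084072.
Q̄ = (S₀/π) × [bracket] = (683/π) × 0.084072 = 18.278 W/m².
Daily total = Q̄ × 23.20 h × 3600 s/h = 18.278 × 23.20 × 3600 / 10⁶ = 1.527 MJ/m².

1.53 MJ/m²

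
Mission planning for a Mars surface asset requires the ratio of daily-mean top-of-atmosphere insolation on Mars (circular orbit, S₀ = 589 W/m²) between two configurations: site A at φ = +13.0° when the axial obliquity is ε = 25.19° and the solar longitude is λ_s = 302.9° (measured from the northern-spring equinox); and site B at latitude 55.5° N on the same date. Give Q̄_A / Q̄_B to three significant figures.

— Configuration A (φ=+13.0°):
Solar declination: sin δ = sin ε · sin λ_s = sin 25.19° × sin 302.9° = -0.35736, so δ = -20.938°.
cos H₀ = −tan(+13.0°) tan(-20.938°) = 0.0883, H₀ = 1.4823 rad.
Bracket: H₀ sin φ sin δ + cos φ cos δ sin H₀ = 1.4823×0.22495×-0.35736 + 0.97437×0.93397×0.99609 = -0.119159 + 0.906474 = 0.787315.
Q̄ = (S₀/π) × [bracket] = (589/π) × 0.787315 = 147.61 W/m².
— Configuration B (φ=+55.5°):
cos H₀ = −tan(+55.5°) tan(-20.938°) = 0.5567, H₀ = 0.9804 rad.
Bracket: H₀ sin φ sin δ + cos φ cos δ sin H₀ = 0.9804×0.82413×-0.35736 + 0.56641×0.93397×0.83070 = -0.288739 + 0.439449 = 0.150710.
Q̄ = (S₀/π) × [bracket] = (589/π) × 0.150710 = 28.256 W/m².
Ratio Q̄_A / Q̄_B = 147.61 / 28.256 = 5.224.

Q̄_A / Q̄_B ≈ 5.22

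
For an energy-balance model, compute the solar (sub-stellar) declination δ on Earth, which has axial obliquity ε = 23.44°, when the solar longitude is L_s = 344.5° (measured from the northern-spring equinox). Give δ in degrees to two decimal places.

δ = -6.10°

sin δ = sin ε · sin L_s = sin 23.44° × sin 344.5° = -0.106304.
δ = arcsin(-0.106304) = -6.10°.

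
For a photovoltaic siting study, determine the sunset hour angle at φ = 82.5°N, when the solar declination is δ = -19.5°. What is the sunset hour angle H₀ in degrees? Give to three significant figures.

H₀ = 0.00°

cos H₀ = −tan φ · tan δ = 2.6898 ≥ 1, so the Sun never rises (polar night) and H₀ = 0.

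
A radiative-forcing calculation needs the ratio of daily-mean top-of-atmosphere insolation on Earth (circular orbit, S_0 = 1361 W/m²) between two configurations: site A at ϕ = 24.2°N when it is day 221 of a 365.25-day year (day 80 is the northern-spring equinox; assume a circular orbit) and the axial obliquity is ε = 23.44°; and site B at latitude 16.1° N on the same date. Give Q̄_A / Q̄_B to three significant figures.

— Configuration A (ϕ=+24.2°):
Solar longitude: L_s = 360° × (221 − 80)/365.25 = 138.973°.
sin δ = sin 23.44° × sin 138.973° = 0.26111, so δ = +15.136°.
cos h₀ = −tan(+24.2°) tan(+15.136°) = -0.1216, h₀ = 1.6927 rad.
Bracket: h₀ sin ϕ sin δ + cos ϕ cos δ sin h₀ = 1.6927×0.40992×0.26111 + 0.91212×0.96531×0.99258 = 0.181177 + 0.873945 = 1.055122.
Q̄ = (S_0/π) × [bracket] = (1361/π) × 1.055122 = 457.10 W/m².
— Configuration B (ϕ=+16.1°):
cos h₀ = −tan(+16.1°) tan(+15.136°) = -0.0781, h₀ = 1.6490 rad.
Bracket: h₀ sin ϕ sin δ + cos ϕ cos δ sin h₀ = 1.6490×0.27731×0.26111 + 0.96078×0.96531×0.99695 = 0.119401 + 0.924622 = 1.044023.
Q̄ = (S_0/π) × [bracket] = (1361/π) × 1.044023 = 452.29 W/m².
Ratio Q̄_A / Q̄_B = 457.10 / 452.29 = 1.011.

Q̄_A / Q̄_B ≈ 1.01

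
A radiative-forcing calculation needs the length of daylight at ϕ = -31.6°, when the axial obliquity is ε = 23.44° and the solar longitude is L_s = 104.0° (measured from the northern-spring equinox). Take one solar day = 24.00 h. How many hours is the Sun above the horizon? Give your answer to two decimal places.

Solar declination: sin δ = sin ε · sin L_s = sin 23.44° × sin 104.0° = 0.38597, so δ = +22.704°.
cos h₀ = −tan ϕ · tan δ = −tan(-31.6°) × tan(+22.704°) = 0.2574, so h₀ = 1.3105 rad = 75.08°.
Daylight = 2h₀/(2π) × 24.00 h = (1.3105/π) × 24.00 = 10.01 h.

10.01 h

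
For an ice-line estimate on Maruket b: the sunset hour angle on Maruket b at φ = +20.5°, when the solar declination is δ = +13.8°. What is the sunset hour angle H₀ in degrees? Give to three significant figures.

cos H₀ = −tan φ · tan δ = −tan(+20.5°) × tan(+13.800°) = -0.0918, so H₀ = 1.6628 rad = 95.27°.

H₀ = 95.3°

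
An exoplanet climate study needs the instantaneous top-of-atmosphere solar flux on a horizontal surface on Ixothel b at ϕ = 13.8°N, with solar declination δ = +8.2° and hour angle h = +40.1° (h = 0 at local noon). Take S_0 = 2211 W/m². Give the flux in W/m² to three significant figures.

1.70e+03 W/m²

cos θ_z = sin ϕ sin δ + cos ϕ cos δ cos h = 0.034022 + 0.735247 = 0.769269.
Flux = S_0 · cos θ_z = 2211 × 0.769269 = 1701 W/m².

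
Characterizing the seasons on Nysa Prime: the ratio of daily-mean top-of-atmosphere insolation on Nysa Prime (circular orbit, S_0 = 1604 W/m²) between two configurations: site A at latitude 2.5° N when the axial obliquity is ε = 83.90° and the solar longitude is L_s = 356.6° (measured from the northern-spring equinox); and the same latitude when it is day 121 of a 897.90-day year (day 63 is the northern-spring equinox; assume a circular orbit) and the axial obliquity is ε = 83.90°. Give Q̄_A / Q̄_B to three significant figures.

Q̄_A / Q̄_B ≈ 1.05

— Configuration A (ϕ=+2.5°):
Solar declination: sin δ = sin ε · sin L_s = sin 83.90° × sin 356.6° = -0.05897, so δ = -3.381°.
cos h₀ = −tan(+2.5°) tan(-3.381°) = 0.0026, h₀ = 1.5682 rad.
Bracket: h₀ sin ϕ sin δ + cos ϕ cos δ sin h₀ = 1.5682×0.04362×-0.05897 + 0.99905×0.99826×1.00000 = -0.004034 + 0.997312 = 0.993278.
Q̄ = (S_0/π) × [bracket] = (1604/π) × 0.993278 = 507.14 W/m².
— Configuration B (ϕ=+2.5°):
Solar longitude: L_s = 360° × (121 − 63)/897.90 = 23.254°.
sin δ = sin 83.90° × sin 23.254° = 0.39258, so δ = +23.115°.
cos h₀ = −tan(+2.5°) tan(+23.115°) = -0.0186, h₀ = 1.5894 rad.
Bracket: h₀ sin ϕ sin δ + cos ϕ cos δ sin h₀ = 1.5894×0.04362×0.39258 + 0.99905×0.91972×0.99983 = 0.027217 + 0.918690 = 0.945907.
Q̄ = (S_0/π) × [bracket] = (1604/π) × 0.945907 = 482.95 W/m².
Ratio Q̄_A / Q̄_B = 507.14 / 482.95 = 1.050.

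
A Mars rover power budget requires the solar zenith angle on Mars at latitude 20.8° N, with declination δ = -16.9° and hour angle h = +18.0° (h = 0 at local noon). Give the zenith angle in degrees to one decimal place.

cos θ_z = sin φ sin δ + cos φ cos δ cos h = -0.103230 + 0.850676 = 0.747446.
θ_z = arccos(0.747446) = 41.6°.

θ_z = 41.6°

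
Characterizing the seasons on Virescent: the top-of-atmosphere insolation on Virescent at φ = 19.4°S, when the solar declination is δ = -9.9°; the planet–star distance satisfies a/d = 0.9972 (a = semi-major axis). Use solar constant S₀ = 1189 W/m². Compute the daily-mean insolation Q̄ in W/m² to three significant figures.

cos H₀ = −tan(-19.4°) tan(-9.900°) = -0.0615, H₀ = 1.6323 rad.
Bracket: H₀ sin φ sin δ + cos φ cos δ sin H₀ = 1.6323×-0.33216×-0.17193 + 0.94322×0.98511×0.99811 = 0.093218 + 0.927419 = 1.020637.
Inverse-square distance factor (a/d)² = 0.9972² = 0.994408.
Q̄ = (S₀/π) × 0.994408 × [bracket] = (1189/π) × 0.994408 × 1.020637 = 384.1 W/m².

Q̄ ≈ 384 W/m²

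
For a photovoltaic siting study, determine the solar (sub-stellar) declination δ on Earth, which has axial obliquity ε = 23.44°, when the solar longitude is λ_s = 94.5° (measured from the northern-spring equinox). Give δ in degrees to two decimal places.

sin δ = sin ε · sin λ_s = sin 23.44° × sin 94.5° = 0.396562.
δ = arcsin(0.396562) = +23.36°.

δ = +23.36°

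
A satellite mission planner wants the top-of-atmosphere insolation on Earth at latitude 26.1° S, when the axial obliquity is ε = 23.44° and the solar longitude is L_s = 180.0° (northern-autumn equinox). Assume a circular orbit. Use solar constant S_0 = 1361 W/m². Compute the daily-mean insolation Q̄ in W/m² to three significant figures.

Solar declination: sin δ = sin ε · sin L_s = sin 23.44° × sin 180.0° = 0.00000, so δ = +0.000°.
cos h₀ = −tan(-26.1°) tan(+0.000°) = 0.0000, h₀ = 1.5708 rad.
Bracket: h₀ sin ϕ sin δ + cos ϕ cos δ sin h₀ = 1.5708×-0.43994×0.00000 + 0.89803×1.00000×1.00000 = -0.000000 + 0.898030 = 0.898030.
Q̄ = (S_0/π) × [bracket] = (1361/π) × 0.898030 = 389.0 W/m².

Q̄ ≈ 389 W/m²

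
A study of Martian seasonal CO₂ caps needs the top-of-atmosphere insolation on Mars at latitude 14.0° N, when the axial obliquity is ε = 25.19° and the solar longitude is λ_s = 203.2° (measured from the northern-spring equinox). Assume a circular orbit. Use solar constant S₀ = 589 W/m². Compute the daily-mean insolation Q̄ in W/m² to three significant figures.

Q̄ ≈ 168 W/m²

Solar declination: sin δ = sin ε · sin λ_s = sin 25.19° × sin 203.2° = -0.16767, so δ = -9.652°.
cos H₀ = −tan(+14.0°) tan(-9.652°) = 0.0424, H₀ = 1.5284 rad.
Bracket: H₀ sin φ sin δ + cos φ cos δ sin H₀ = 1.5284×0.24192×-0.16767 + 0.97030×0.98584×0.99910 = -0.061996 + 0.955700 = 0.893704.
Q̄ = (S₀/π) × [bracket] = (589/π) × 0.893704 = 167.6 W/m².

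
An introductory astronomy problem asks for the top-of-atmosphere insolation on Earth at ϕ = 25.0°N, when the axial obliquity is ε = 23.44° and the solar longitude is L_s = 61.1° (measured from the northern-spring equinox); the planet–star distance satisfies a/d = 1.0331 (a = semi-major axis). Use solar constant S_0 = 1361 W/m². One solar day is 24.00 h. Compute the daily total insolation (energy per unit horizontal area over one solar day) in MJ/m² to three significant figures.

43.7 MJ/m²

Solar declination: sin δ = sin ε · sin L_s = sin 23.44° × sin 61.1° = 0.34825, so δ = +20.380°.
cos h₀ = −tan(+25.0°) tan(+20.380°) = -0.1732, h₀ = 1.7449 rad.
Bracket: h₀ sin ϕ sin δ + cos ϕ cos δ sin h₀ = 1.7449×0.42262×0.34825 + 0.90631×0.93740×0.98488 = 0.256810 + 0.836729 = 1.093539.
Inverse-square distance factor (a/d)² = 1.0331² = 1.067296.
Q̄ = (S_0/π) × 1.067296 × [bracket] = (1361/π) × 1.067296 × 1.093539 = 505.62 W/m².
Daily total = Q̄ × 24.00 h × 3600 s/h = 505.62 × 24.00 × 3600 / 10⁶ = 43.69 MJ/m².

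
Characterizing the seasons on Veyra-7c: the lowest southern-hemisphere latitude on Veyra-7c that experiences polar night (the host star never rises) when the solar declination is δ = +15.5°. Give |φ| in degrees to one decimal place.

Polar night requires cos H₀ = −tan φ tan δ ≥ 1, i.e. tan φ tan δ ≤ −1.
The boundary is |tan φ| · |tan δ| = 1, so |φ| = 90° − |δ| = 90° − 15.5° = 74.5° in the southern hemisphere.

|φ| = 74.5°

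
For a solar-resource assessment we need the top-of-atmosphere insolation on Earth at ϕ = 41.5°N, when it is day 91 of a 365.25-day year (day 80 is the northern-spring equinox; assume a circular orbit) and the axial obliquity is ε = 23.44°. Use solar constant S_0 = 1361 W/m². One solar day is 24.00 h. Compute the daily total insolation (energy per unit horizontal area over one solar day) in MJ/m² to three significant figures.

30.9 MJ/m²

Solar longitude: L_s = 360° × (91 − 80)/365.25 = 10.842°.
sin δ = sin 23.44° × sin 10.842° = 0.07482, so δ = +4.291°.
cos h₀ = −tan(+41.5°) tan(+4.291°) = -0.0664, h₀ = 1.6372 rad.
Bracket: h₀ sin ϕ sin δ + cos ϕ cos δ sin h₀ = 1.6372×0.66262×0.07482 + 0.74896×0.99720×0.99779 = 0.081168 + 0.745212 = 0.826380.
Q̄ = (S_0/π) × [bracket] = (1361/π) × 0.826380 = 358.00 W/m².
Daily total = Q̄ × 24.00 h × 3600 s/h = 358.00 × 24.00 × 3600 / 10⁶ = 30.93 MJ/m².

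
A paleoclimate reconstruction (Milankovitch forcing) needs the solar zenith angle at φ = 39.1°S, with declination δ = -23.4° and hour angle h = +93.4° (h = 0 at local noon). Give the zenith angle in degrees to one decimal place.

θ_z = 78.0°

cos θ_z = sin φ sin δ + cos φ cos δ cos h = 0.250472 + -0.042239 = 0.208233.
θ_z = arccos(0.208233) = 78.0°.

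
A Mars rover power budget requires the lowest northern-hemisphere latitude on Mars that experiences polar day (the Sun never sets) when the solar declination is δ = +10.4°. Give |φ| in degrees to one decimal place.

Polar day requires cos H₀ = −tan φ tan δ ≤ −1, i.e. tan φ tan δ ≥ 1.
The boundary is |tan φ| · |tan δ| = 1, so |φ| = 90° − |δ| = 90° − 10.4° = 79.6° in the northern hemisphere.

|φ| = 79.6°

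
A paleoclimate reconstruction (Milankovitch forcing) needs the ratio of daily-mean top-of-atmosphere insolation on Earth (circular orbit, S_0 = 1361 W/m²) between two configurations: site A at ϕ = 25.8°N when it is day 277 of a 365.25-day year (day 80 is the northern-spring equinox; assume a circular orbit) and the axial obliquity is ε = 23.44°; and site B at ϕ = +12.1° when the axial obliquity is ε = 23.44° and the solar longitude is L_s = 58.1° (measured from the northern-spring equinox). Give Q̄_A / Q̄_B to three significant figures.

Q̄_A / Q̄_B ≈ 0.803

— Configuration A (ϕ=+25.8°):
Solar longitude: L_s = 360° × (277 − 80)/365.25 = 194.168°.
sin δ = sin 23.44° × sin 194.168° = -0.09737, so δ = -5.588°.
cos h₀ = −tan(+25.8°) tan(-5.588°) = 0.0473, h₀ = 1.5235 rad.
Bracket: h₀ sin ϕ sin δ + cos ϕ cos δ sin h₀ = 1.5235×0.43523×-0.09737 + 0.90032×0.99525×0.99888 = -0.064563 + 0.895040 = 0.830477.
Q̄ = (S_0/π) × [bracket] = (1361/π) × 0.830477 = 359.78 W/m².
— Configuration B (ϕ=+12.1°):
Solar declination: sin δ = sin ε · sin L_s = sin 23.44° × sin 58.1° = 0.33771, so δ = +19.737°.
cos h₀ = −tan(+12.1°) tan(+19.737°) = -0.0769, h₀ = 1.6478 rad.
Bracket: h₀ sin ϕ sin δ + cos ϕ cos δ sin h₀ = 1.6478×0.20962×0.33771 + 0.97778×0.94125×0.99704 = 0.116649 + 0.917611 = 1.034260.
Q̄ = (S_0/π) × [bracket] = (1361/π) × 1.034260 = 448.06 W/m².
Ratio Q̄_A / Q̄_B = 359.78 / 448.06 = 0.8030.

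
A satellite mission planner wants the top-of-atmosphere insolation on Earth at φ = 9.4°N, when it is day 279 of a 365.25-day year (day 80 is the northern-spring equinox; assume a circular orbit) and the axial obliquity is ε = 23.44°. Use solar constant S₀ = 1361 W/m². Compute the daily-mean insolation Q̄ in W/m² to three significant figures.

Solar longitude: λ_s = 360° × (279 − 80)/365.25 = 196.140°.
sin δ = sin 23.44° × sin 196.140° = -0.11058, so δ = -6.349°.
cos H₀ = −tan(+9.4°) tan(-6.349°) = 0.0184, H₀ = 1.5524 rad.
Bracket: H₀ sin φ sin δ + cos φ cos δ sin H₀ = 1.5524×0.16333×-0.11058 + 0.98657×0.99387×0.99983 = -0.028038 + 0.980356 = 0.952318.
Q̄ = (S₀/π) × [bracket] = (1361/π) × 0.952318 = 412.6 W/m².

Q̄ ≈ 413 W/m²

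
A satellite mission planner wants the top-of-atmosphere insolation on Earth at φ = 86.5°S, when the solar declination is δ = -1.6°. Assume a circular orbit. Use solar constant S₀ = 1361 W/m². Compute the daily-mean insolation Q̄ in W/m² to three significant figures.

cos H₀ = −tan(-86.5°) tan(-1.600°) = -0.4567, H₀ = 2.0451 rad.
Bracket: H₀ sin φ sin δ + cos φ cos δ sin H₀ = 2.0451×-0.99813×-0.02792 + 0.06105×0.99961×0.88962 = 0.056992 + 0.054290 = 0.111282.
Q̄ = (S₀/π) × [bracket] = (1361/π) × 0.111282 = 48.21 W/m².

Q̄ ≈ 48.2 W/m²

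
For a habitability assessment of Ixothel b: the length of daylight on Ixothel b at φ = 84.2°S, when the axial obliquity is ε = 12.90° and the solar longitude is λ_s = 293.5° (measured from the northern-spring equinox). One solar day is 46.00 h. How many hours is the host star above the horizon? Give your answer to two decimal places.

46.00 h

Solar declination: sin δ = sin ε · sin λ_s = sin 12.90° × sin 293.5° = -0.20473, so δ = -11.814°.
Sunrise equation: cos H₀ = −tan φ · tan δ = -2.0592 ≤ −1, so the host star never sets (polar day) and H₀ = π.
Daylight = 2H₀/(2π) × 46.00 h = (3.1416/π) × 46.00 = 46.00 h.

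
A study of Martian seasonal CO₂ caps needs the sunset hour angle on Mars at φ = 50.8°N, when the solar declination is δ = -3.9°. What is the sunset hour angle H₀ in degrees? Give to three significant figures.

H₀ = 85.2°

cos H₀ = −tan φ · tan δ = −tan(+50.8°) × tan(-3.900°) = 0.0836, so H₀ = 1.4871 rad = 85.21°.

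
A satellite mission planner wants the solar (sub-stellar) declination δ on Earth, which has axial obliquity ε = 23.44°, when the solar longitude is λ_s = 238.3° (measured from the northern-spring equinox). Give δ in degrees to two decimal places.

sin δ = sin ε · sin λ_s = sin 23.44° × sin 238.3° = -0.338443.
δ = arcsin(-0.338443) = -19.78°.

δ = -19.78°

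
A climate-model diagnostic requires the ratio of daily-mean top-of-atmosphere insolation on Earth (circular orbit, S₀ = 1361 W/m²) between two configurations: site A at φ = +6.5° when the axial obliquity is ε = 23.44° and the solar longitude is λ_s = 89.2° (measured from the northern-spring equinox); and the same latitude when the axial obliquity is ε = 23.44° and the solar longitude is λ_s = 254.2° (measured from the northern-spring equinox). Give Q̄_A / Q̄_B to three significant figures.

Q̄_A / Q̄_B ≈ 1.16

— Configuration A (φ=+6.5°):
Solar declination: sin δ = sin ε · sin λ_s = sin 23.44° × sin 89.2° = 0.39775, so δ = +23.438°.
cos H₀ = −tan(+6.5°) tan(+23.438°) = -0.0494, H₀ = 1.6202 rad.
Bracket: H₀ sin φ sin δ + cos φ cos δ sin H₀ = 1.6202×0.11320×0.39775 + 0.99357×0.91749×0.99878 = 0.072950 + 0.910478 = 0.983428.
Q̄ = (S₀/π) × [bracket] = (1361/π) × 0.983428 = 426.04 W/m².
— Configuration B (φ=+6.5°):
Solar declination: sin δ = sin ε · sin λ_s = sin 23.44° × sin 254.2° = -0.38276, so δ = -22.505°.
cos H₀ = −tan(+6.5°) tan(-22.505°) = 0.0472, H₀ = 1.5236 rad.
Bracket: H₀ sin φ sin δ + cos φ cos δ sin H₀ = 1.5236×0.11320×-0.38276 + 0.99357×0.92385×0.99889 = -0.066015 + 0.916891 = 0.850876.
Q̄ = (S₀/π) × [bracket] = (1361/π) × 0.850876 = 368.62 W/m².
Ratio Q̄_A / Q̄_B = 426.04 / 368.62 = 1.156.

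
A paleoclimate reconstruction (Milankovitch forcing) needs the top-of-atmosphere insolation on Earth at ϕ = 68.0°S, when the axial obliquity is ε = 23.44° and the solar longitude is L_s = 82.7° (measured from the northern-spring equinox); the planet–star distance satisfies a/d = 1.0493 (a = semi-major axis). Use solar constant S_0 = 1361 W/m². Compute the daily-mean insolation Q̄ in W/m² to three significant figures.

Solar declination: sin δ = sin ε · sin L_s = sin 23.44° × sin 82.7° = 0.39456, so δ = +23.239°.
cos h₀ = −tan(-68.0°) tan(+23.239°) = 1.0628 ≥ 1 ⇒ polar night, h₀ = 0 and Q̄ = 0.
Inverse-square distance factor (a/d)² = 1.0493² = 1.101030.

Q̄ ≈ 0.00 W/m²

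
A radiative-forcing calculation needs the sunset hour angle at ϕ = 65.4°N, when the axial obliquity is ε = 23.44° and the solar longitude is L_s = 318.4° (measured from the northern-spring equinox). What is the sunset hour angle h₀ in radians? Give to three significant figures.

h₀ = 0.930 rad

Solar declination: sin δ = sin ε · sin L_s = sin 23.44° × sin 318.4° = -0.26410, so δ = -15.314°.
cos h₀ = −tan ϕ · tan δ = −tan(+65.4°) × tan(-15.314°) = 0.5981, so h₀ = 0.9297 rad = 53.27°.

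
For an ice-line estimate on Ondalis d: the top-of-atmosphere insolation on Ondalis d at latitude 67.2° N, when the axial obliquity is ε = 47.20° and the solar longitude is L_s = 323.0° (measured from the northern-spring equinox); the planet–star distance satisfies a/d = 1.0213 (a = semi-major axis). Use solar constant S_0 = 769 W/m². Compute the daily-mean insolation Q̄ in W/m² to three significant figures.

Q̄ ≈ 0.00 W/m²

Solar declination: sin δ = sin ε · sin L_s = sin 47.20° × sin 323.0° = -0.44157, so δ = -26.204°.
cos h₀ = −tan(+67.2°) tan(-26.204°) = 1.1708 ≥ 1 ⇒ polar night, h₀ = 0 and Q̄ = 0.
Inverse-square distance factor (a/d)² = 1.0213² = 1.043054.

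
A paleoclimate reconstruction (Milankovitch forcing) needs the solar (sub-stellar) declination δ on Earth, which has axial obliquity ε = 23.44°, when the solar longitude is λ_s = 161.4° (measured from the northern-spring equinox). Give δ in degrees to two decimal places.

sin δ = sin ε · sin λ_s = sin 23.44° × sin 161.4° = 0.126878.
δ = arcsin(0.126878) = +7.29°.

δ = +7.29°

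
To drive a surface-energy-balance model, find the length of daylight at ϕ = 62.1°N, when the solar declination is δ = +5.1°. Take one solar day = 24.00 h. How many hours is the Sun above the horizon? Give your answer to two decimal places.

cos h₀ = −tan ϕ · tan δ = −tan(+62.1°) × tan(+5.100°) = -0.1686, so h₀ = 1.7402 rad = 99.70°.
Daylight = 2h₀/(2π) × 24.00 h = (1.7402/π) × 24.00 = 13.29 h.

13.29 h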